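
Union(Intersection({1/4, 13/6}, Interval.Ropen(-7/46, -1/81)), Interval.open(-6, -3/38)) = Interval.open(-6, -3/38)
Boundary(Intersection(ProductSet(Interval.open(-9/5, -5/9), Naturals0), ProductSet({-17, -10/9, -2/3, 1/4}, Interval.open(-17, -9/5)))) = EmptySet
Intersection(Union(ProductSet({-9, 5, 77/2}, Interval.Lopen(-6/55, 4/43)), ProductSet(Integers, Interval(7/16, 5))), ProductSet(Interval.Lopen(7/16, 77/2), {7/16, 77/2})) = ProductSet(Range(1, 39, 1), {7/16})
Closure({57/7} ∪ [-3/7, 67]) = [-3/7, 67]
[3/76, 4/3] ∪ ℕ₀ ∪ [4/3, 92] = ℕ₀ ∪ [3/76, 92]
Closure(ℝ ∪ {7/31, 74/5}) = ℝ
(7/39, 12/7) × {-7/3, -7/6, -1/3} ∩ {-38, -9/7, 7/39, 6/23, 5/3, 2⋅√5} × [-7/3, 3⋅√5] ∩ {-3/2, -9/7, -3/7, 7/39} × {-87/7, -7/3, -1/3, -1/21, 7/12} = ∅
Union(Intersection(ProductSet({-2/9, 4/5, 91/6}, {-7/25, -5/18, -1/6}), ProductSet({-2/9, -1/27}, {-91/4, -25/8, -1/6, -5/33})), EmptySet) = ProductSet({-2/9}, {-1/6})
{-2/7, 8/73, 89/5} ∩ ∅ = ∅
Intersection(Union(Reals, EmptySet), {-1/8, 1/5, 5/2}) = {-1/8, 1/5, 5/2}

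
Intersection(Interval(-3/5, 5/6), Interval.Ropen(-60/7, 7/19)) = Interval.Ropen(-3/5, 7/19)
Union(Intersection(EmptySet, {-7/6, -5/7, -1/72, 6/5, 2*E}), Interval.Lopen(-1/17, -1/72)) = Interval.Lopen(-1/17, -1/72)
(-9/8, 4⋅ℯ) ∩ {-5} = ∅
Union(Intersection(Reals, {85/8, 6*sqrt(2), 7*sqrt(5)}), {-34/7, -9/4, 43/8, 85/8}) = {-34/7, -9/4, 43/8, 85/8, 6*sqrt(2), 7*sqrt(5)}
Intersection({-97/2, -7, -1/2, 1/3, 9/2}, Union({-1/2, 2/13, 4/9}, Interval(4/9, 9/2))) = {-1/2, 9/2}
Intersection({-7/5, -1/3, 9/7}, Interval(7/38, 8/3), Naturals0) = EmptySet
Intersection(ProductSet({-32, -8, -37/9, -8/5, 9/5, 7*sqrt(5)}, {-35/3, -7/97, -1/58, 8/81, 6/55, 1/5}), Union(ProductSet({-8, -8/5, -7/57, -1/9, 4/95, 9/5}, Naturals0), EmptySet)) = EmptySet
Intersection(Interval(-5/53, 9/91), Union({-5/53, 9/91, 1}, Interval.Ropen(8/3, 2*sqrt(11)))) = {-5/53, 9/91}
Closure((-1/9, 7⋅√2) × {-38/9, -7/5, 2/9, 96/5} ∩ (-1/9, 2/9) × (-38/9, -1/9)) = [-1/9, 2/9] × {-7/5}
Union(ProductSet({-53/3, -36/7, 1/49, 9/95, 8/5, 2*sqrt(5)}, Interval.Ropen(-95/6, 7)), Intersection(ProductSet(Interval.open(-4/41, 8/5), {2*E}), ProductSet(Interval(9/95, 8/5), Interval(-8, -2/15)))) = ProductSet({-53/3, -36/7, 1/49, 9/95, 8/5, 2*sqrt(5)}, Interval.Ropen(-95/6, 7))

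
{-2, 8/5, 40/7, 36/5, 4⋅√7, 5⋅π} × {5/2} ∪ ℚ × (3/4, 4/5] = (ℚ × (3/4, 4/5]) ∪ ({-2, 8/5, 40/7, 36/5, 4⋅√7, 5⋅π} × {5/2})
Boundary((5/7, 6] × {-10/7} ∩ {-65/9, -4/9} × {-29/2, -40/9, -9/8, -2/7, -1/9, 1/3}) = ∅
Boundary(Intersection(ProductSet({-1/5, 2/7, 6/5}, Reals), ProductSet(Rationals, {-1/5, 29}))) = ProductSet({-1/5, 2/7, 6/5}, {-1/5, 29})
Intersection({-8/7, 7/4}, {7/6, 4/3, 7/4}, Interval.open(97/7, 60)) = EmptySet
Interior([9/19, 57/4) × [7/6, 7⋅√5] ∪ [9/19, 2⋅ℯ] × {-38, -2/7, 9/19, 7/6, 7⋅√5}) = (9/19, 57/4) × (7/6, 7⋅√5)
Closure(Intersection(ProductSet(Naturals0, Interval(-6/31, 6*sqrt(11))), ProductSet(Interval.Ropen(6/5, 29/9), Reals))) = ProductSet(Range(2, 4, 1), Interval(-6/31, 6*sqrt(11)))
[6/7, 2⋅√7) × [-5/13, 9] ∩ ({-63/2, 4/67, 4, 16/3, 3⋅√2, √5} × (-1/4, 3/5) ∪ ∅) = {4, 3⋅√2, √5} × (-1/4, 3/5)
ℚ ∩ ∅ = ∅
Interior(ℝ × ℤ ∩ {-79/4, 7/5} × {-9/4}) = ∅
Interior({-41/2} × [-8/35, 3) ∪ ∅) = ∅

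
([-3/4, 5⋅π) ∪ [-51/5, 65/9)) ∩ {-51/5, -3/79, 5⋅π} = {-51/5, -3/79}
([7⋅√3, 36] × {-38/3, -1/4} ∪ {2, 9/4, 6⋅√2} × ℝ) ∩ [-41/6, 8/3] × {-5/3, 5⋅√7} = {2, 9/4} × {-5/3, 5⋅√7}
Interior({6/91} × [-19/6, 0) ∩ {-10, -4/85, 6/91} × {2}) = ∅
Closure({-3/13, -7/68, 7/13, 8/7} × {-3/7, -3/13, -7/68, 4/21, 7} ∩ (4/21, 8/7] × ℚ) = {7/13, 8/7} × {-3/7, -3/13, -7/68, 4/21, 7}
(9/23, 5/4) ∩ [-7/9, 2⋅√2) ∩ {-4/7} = ∅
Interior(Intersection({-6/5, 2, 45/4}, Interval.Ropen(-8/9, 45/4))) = EmptySet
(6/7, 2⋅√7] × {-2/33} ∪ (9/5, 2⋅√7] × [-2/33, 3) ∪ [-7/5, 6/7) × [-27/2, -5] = ([-7/5, 6/7) × [-27/2, -5]) ∪ ((6/7, 2⋅√7] × {-2/33}) ∪ ((9/5, 2⋅√7] × [-2/33, 3))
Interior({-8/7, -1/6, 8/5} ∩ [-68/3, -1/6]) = ∅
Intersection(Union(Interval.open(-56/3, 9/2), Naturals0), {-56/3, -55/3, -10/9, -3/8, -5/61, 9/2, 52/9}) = {-55/3, -10/9, -3/8, -5/61}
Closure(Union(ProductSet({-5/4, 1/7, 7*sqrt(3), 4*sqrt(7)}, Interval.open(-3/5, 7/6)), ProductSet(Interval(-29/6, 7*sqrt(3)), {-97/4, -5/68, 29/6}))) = Union(ProductSet({-5/4, 1/7, 7*sqrt(3), 4*sqrt(7)}, Interval(-3/5, 7/6)), ProductSet(Interval(-29/6, 7*sqrt(3)), {-97/4, -5/68, 29/6}))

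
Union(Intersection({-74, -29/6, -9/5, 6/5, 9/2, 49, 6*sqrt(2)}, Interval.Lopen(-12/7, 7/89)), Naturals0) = Naturals0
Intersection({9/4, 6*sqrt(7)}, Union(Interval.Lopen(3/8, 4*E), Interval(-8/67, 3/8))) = {9/4}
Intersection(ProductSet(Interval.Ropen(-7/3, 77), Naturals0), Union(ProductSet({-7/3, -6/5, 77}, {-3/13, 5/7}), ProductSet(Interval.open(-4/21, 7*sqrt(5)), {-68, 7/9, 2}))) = ProductSet(Interval.open(-4/21, 7*sqrt(5)), {2})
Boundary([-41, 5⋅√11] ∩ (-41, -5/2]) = {-41, -5/2}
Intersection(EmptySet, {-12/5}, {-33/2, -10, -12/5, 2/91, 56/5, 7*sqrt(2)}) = EmptySet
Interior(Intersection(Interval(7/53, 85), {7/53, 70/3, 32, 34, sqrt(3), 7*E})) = EmptySet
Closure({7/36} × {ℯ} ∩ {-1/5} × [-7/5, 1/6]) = ∅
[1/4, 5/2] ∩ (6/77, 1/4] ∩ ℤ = ∅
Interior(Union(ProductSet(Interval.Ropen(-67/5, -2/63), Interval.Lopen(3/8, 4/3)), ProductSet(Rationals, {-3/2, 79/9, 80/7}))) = Union(ProductSet(Complement(Rationals, Interval(-oo, oo)), {-3/2, 79/9, 80/7}), ProductSet(Interval.open(-67/5, -2/63), Interval.open(3/8, 4/3)))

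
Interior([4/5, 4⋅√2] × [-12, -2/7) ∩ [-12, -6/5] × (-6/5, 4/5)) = ∅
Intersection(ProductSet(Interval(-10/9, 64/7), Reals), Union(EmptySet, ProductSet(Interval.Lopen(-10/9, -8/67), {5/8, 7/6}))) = ProductSet(Interval.Lopen(-10/9, -8/67), {5/8, 7/6})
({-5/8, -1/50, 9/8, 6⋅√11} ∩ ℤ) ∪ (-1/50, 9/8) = (-1/50, 9/8)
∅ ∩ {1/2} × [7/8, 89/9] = ∅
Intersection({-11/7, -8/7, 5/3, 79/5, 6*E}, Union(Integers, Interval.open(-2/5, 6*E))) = {5/3, 79/5}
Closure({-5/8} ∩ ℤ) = ∅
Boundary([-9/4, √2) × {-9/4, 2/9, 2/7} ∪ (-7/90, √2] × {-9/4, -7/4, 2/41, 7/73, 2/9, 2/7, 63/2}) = ([-9/4, √2] × {-9/4, 2/9, 2/7}) ∪ ([-7/90, √2] × {-9/4, -7/4, 2/41, 7/73, 2/9, 2/7, 63/2})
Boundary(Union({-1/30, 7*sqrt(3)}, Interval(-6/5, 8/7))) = {-6/5, 8/7, 7*sqrt(3)}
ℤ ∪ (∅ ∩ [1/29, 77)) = ℤ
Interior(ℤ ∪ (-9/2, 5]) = (ℤ \ ({-9/2} ∪ (ℤ \ (-9/2, 5)))) ∪ ({-4, -3, …, 5} \ ℤ \ (-9/2, 5)) ∪ ((-9/2, 5] \ ℤ \ (-9/2, 5)) ∪ ({-4, -3, …, 5} \ ({-9/2} ∪ (ℤ \ (-9/2, 5))))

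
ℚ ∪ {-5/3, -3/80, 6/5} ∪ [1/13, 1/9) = ℚ ∪ [1/13, 1/9]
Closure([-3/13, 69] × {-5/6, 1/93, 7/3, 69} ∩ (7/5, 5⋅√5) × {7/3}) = [7/5, 5⋅√5] × {7/3}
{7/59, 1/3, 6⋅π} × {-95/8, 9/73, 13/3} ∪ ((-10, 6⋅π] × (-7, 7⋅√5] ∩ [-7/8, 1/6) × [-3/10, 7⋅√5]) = ({7/59, 1/3, 6⋅π} × {-95/8, 9/73, 13/3}) ∪ ([-7/8, 1/6) × [-3/10, 7⋅√5])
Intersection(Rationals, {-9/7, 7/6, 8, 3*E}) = {-9/7, 7/6, 8}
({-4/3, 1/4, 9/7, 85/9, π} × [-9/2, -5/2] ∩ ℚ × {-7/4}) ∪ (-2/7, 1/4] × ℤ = (-2/7, 1/4] × ℤ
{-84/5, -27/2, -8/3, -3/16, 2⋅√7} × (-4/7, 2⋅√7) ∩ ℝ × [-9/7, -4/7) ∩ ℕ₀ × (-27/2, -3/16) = ∅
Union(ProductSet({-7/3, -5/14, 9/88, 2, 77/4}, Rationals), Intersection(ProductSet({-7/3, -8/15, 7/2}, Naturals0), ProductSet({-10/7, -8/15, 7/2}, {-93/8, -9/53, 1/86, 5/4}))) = ProductSet({-7/3, -5/14, 9/88, 2, 77/4}, Rationals)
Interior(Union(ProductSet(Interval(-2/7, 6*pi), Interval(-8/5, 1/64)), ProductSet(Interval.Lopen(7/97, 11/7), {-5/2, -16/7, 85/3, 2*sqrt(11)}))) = ProductSet(Interval.open(-2/7, 6*pi), Interval.open(-8/5, 1/64))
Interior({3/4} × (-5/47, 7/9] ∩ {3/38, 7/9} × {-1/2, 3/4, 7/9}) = ∅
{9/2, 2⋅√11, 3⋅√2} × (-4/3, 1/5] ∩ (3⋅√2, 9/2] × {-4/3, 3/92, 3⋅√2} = {9/2} × {3/92}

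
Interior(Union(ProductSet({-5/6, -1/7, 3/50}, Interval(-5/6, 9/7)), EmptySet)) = EmptySet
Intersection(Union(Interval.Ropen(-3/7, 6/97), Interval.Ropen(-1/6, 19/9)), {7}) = EmptySet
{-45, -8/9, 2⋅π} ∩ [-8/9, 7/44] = {-8/9}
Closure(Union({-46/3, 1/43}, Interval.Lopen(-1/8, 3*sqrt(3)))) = Union({-46/3}, Interval(-1/8, 3*sqrt(3)))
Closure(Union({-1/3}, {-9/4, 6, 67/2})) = {-9/4, -1/3, 6, 67/2}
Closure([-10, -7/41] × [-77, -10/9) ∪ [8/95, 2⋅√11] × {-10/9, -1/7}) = ([-10, -7/41] × [-77, -10/9]) ∪ ([8/95, 2⋅√11] × {-10/9, -1/7})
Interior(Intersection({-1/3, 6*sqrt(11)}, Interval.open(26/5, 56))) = EmptySet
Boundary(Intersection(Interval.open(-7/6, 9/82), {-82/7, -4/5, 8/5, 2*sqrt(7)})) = {-4/5}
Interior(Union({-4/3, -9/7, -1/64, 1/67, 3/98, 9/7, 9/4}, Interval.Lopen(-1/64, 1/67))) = Interval.open(-1/64, 1/67)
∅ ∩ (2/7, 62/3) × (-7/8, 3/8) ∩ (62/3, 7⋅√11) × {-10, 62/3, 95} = ∅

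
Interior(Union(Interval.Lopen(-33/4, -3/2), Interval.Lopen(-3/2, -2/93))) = Interval.open(-33/4, -2/93)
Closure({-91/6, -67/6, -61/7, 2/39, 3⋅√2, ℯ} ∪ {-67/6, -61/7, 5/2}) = {-91/6, -67/6, -61/7, 2/39, 5/2, 3⋅√2, ℯ}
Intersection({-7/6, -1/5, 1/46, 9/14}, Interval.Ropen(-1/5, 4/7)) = {-1/5, 1/46}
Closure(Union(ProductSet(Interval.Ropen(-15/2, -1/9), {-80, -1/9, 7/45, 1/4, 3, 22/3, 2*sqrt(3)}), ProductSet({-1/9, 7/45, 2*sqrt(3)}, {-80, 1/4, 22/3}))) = Union(ProductSet({-1/9, 7/45, 2*sqrt(3)}, {-80, 1/4, 22/3}), ProductSet(Interval(-15/2, -1/9), {-80, -1/9, 7/45, 1/4, 3, 22/3, 2*sqrt(3)}))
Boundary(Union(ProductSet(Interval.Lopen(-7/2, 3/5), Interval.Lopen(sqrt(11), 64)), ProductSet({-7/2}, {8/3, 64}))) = Union(ProductSet({-7/2}, {8/3, 64}), ProductSet({-7/2, 3/5}, Interval(sqrt(11), 64)), ProductSet(Interval(-7/2, 3/5), {64, sqrt(11)}))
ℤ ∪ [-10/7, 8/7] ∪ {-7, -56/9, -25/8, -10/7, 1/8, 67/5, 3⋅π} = ℤ ∪ {-56/9, -25/8, 67/5, 3⋅π} ∪ [-10/7, 8/7]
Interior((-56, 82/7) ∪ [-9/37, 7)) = (-56, 82/7)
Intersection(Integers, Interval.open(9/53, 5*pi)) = Range(1, 16, 1)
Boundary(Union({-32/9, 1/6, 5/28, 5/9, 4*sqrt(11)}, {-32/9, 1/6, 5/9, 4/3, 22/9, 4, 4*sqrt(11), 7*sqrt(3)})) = {-32/9, 1/6, 5/28, 5/9, 4/3, 22/9, 4, 4*sqrt(11), 7*sqrt(3)}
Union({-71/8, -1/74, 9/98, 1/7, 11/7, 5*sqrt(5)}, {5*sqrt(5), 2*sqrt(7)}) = {-71/8, -1/74, 9/98, 1/7, 11/7, 5*sqrt(5), 2*sqrt(7)}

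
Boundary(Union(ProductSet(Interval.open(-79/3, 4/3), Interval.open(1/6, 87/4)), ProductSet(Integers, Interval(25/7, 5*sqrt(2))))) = Union(ProductSet(Complement(Integers, Interval.open(-79/3, 4/3)), Interval(25/7, 5*sqrt(2))), ProductSet({-79/3, 4/3}, Interval(1/6, 87/4)), ProductSet(Interval(-79/3, 4/3), {1/6, 87/4}))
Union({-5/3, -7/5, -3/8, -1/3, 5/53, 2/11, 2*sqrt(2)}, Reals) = Reals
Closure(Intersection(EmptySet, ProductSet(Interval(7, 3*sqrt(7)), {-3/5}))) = EmptySet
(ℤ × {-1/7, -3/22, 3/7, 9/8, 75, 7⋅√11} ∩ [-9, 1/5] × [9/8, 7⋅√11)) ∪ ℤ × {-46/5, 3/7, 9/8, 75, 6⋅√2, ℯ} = ℤ × {-46/5, 3/7, 9/8, 75, 6⋅√2, ℯ}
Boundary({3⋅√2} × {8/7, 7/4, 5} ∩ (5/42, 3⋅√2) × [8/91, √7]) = ∅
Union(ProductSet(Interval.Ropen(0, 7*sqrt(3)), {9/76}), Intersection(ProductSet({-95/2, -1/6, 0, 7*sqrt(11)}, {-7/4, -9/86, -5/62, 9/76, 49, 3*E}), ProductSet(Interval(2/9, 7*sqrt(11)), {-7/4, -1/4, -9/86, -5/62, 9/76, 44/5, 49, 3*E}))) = Union(ProductSet({7*sqrt(11)}, {-7/4, -9/86, -5/62, 9/76, 49, 3*E}), ProductSet(Interval.Ropen(0, 7*sqrt(3)), {9/76}))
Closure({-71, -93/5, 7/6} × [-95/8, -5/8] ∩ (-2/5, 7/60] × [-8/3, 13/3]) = ∅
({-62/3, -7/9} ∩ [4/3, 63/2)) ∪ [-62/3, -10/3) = [-62/3, -10/3)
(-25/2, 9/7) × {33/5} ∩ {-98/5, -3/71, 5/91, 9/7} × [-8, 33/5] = {-3/71, 5/91} × {33/5}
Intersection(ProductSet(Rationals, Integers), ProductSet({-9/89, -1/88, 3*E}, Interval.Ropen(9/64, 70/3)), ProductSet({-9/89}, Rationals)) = ProductSet({-9/89}, Range(1, 24, 1))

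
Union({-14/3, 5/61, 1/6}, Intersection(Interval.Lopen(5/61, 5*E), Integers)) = Union({-14/3, 5/61, 1/6}, Range(1, 14, 1))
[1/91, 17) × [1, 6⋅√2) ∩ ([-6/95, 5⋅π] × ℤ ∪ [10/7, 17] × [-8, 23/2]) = ([1/91, 5⋅π] × {1, 2, …, 8}) ∪ ([10/7, 17) × [1, 6⋅√2))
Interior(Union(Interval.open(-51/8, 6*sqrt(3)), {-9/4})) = Interval.open(-51/8, 6*sqrt(3))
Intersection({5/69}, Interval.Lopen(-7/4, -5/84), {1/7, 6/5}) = EmptySet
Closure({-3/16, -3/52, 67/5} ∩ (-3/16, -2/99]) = {-3/52}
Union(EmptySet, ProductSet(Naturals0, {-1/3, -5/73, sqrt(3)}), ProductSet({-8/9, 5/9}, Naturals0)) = Union(ProductSet({-8/9, 5/9}, Naturals0), ProductSet(Naturals0, {-1/3, -5/73, sqrt(3)}))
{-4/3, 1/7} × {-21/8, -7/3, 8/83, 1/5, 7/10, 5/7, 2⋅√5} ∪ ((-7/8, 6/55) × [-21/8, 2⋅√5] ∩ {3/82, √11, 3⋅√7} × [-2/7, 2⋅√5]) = ({3/82} × [-2/7, 2⋅√5]) ∪ ({-4/3, 1/7} × {-21/8, -7/3, 8/83, 1/5, 7/10, 5/7, 2⋅√5})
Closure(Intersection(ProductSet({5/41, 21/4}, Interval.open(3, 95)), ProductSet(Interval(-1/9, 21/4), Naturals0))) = ProductSet({5/41, 21/4}, Range(4, 95, 1))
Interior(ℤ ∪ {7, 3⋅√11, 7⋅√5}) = ∅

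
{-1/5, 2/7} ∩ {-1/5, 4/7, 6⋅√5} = {-1/5}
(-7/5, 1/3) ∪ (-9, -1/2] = (-9, 1/3)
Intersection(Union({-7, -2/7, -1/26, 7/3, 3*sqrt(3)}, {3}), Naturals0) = {3}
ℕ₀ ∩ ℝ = ℕ₀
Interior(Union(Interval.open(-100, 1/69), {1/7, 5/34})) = Interval.open(-100, 1/69)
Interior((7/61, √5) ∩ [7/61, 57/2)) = (7/61, √5)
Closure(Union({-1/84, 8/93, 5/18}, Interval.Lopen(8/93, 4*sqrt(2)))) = Union({-1/84}, Interval(8/93, 4*sqrt(2)))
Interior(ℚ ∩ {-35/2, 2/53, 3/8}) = ∅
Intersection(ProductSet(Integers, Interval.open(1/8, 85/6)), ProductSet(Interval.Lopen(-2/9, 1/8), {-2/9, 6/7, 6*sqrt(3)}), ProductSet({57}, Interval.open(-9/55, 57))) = EmptySet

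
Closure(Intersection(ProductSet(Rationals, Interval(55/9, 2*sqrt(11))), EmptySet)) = EmptySet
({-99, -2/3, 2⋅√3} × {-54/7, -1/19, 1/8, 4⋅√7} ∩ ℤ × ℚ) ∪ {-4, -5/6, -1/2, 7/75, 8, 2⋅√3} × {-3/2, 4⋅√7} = ({-99} × {-54/7, -1/19, 1/8}) ∪ ({-4, -5/6, -1/2, 7/75, 8, 2⋅√3} × {-3/2, 4⋅√7})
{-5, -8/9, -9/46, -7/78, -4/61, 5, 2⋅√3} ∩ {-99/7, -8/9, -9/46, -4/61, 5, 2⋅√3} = {-8/9, -9/46, -4/61, 5, 2⋅√3}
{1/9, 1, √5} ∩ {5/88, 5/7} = ∅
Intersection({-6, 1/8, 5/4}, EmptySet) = EmptySet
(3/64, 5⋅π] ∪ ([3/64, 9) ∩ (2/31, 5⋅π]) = (3/64, 5⋅π]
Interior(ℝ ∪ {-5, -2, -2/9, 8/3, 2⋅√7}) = ℝ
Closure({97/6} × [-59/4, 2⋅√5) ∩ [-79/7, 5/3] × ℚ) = ∅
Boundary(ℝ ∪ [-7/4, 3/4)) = ∅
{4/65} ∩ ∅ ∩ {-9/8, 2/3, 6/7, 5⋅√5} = ∅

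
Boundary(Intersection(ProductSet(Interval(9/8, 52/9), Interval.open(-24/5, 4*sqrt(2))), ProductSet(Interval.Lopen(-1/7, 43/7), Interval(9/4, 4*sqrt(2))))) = Union(ProductSet({9/8, 52/9}, Interval(9/4, 4*sqrt(2))), ProductSet(Interval(9/8, 52/9), {9/4, 4*sqrt(2)}))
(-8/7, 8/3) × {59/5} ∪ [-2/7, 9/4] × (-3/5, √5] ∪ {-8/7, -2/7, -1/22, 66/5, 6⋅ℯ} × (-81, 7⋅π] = ((-8/7, 8/3) × {59/5}) ∪ ([-2/7, 9/4] × (-3/5, √5]) ∪ ({-8/7, -2/7, -1/22, 66/5, 6⋅ℯ} × (-81, 7⋅π])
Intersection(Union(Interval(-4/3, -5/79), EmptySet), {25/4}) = EmptySet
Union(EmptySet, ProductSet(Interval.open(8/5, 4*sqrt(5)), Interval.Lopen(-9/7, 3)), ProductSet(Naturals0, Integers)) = Union(ProductSet(Interval.open(8/5, 4*sqrt(5)), Interval.Lopen(-9/7, 3)), ProductSet(Naturals0, Integers))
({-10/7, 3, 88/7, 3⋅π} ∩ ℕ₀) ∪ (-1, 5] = (-1, 5]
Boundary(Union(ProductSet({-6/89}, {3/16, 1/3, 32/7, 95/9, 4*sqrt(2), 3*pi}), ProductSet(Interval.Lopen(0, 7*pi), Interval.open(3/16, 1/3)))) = Union(ProductSet({-6/89}, {3/16, 1/3, 32/7, 95/9, 4*sqrt(2), 3*pi}), ProductSet({0, 7*pi}, Interval(3/16, 1/3)), ProductSet(Interval(0, 7*pi), {3/16, 1/3}))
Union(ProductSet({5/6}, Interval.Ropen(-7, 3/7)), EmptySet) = ProductSet({5/6}, Interval.Ropen(-7, 3/7))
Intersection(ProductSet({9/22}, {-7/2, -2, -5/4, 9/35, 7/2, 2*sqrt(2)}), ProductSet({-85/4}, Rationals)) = EmptySet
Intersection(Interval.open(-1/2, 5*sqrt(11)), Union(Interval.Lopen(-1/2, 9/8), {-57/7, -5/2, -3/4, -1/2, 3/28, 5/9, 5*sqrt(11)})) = Interval.Lopen(-1/2, 9/8)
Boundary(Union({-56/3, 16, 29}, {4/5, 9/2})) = {-56/3, 4/5, 9/2, 16, 29}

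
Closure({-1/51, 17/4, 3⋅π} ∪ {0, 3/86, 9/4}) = {-1/51, 0, 3/86, 9/4, 17/4, 3⋅π}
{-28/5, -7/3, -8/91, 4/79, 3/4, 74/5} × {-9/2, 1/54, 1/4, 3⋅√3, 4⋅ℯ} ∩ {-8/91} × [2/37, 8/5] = {-8/91} × {1/4}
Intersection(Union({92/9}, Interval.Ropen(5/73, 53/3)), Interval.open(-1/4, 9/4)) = Interval.Ropen(5/73, 9/4)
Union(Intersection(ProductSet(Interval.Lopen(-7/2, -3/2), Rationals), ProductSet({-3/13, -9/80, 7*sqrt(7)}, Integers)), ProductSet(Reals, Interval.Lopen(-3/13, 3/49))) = ProductSet(Reals, Interval.Lopen(-3/13, 3/49))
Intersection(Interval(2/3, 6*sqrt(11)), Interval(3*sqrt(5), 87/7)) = Interval(3*sqrt(5), 87/7)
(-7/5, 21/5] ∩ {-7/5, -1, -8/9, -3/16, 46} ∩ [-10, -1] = {-1}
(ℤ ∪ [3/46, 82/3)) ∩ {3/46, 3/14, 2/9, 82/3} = {3/46, 3/14, 2/9}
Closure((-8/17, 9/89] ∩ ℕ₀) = {0}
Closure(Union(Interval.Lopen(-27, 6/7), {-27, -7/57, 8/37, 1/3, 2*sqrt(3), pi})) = Union({2*sqrt(3), pi}, Interval(-27, 6/7))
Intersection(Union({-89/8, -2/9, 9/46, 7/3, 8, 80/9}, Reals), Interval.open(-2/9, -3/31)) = Interval.open(-2/9, -3/31)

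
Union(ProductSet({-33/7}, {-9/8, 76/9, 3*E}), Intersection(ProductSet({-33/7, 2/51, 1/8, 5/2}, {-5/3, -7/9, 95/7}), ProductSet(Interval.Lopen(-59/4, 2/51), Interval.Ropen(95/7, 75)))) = Union(ProductSet({-33/7}, {-9/8, 76/9, 3*E}), ProductSet({-33/7, 2/51}, {95/7}))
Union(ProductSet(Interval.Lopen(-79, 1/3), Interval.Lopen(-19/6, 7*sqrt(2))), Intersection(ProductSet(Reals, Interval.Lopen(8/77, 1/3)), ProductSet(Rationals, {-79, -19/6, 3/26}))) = Union(ProductSet(Interval.Lopen(-79, 1/3), Interval.Lopen(-19/6, 7*sqrt(2))), ProductSet(Rationals, {3/26}))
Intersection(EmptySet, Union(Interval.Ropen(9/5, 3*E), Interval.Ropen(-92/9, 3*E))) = EmptySet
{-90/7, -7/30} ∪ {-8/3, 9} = {-90/7, -8/3, -7/30, 9}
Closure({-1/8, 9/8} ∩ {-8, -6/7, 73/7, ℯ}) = ∅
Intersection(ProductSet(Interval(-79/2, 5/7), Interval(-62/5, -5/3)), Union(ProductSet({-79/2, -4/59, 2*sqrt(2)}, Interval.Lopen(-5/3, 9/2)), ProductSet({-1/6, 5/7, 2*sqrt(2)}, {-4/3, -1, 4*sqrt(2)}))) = EmptySet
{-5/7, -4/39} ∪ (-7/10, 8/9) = {-5/7} ∪ (-7/10, 8/9)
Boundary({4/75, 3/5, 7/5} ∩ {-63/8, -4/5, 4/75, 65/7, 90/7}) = {4/75}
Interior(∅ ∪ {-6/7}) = ∅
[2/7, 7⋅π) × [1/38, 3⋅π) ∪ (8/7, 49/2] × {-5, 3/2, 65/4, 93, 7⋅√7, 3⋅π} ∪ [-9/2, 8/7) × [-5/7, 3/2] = ([-9/2, 8/7) × [-5/7, 3/2]) ∪ ([2/7, 7⋅π) × [1/38, 3⋅π)) ∪ ((8/7, 49/2] × {-5, 3/2, 65/4, 93, 7⋅√7, 3⋅π})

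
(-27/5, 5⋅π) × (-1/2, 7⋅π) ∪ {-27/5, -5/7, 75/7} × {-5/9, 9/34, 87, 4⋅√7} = ({-27/5, -5/7, 75/7} × {-5/9, 9/34, 87, 4⋅√7}) ∪ ((-27/5, 5⋅π) × (-1/2, 7⋅π))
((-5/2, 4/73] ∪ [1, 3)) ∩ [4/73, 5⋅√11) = {4/73} ∪ [1, 3)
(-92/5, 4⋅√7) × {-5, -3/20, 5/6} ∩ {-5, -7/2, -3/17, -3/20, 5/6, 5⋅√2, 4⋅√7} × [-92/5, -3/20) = {-5, -7/2, -3/17, -3/20, 5/6, 5⋅√2} × {-5}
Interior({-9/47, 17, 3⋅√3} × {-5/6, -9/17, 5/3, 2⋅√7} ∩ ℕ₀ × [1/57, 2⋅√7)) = ∅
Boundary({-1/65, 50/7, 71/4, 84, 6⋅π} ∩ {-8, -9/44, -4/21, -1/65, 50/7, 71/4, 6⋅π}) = {-1/65, 50/7, 71/4, 6⋅π}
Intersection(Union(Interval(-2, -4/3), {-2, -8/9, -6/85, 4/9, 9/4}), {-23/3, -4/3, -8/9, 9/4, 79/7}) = {-4/3, -8/9, 9/4}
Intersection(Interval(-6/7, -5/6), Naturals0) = EmptySet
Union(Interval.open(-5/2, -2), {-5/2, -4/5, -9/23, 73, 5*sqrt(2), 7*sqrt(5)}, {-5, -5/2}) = Union({-5, -4/5, -9/23, 73, 5*sqrt(2), 7*sqrt(5)}, Interval.Ropen(-5/2, -2))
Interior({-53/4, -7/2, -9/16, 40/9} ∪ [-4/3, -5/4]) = (-4/3, -5/4)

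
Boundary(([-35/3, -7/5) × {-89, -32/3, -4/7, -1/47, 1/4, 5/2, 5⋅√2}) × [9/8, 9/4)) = ([-35/3, -7/5] × {-89, -32/3, -4/7, -1/47, 1/4, 5/2, 5⋅√2}) × [9/8, 9/4]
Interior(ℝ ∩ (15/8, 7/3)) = (15/8, 7/3)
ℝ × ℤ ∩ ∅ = ∅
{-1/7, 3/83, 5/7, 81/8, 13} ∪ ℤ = ℤ ∪ {-1/7, 3/83, 5/7, 81/8}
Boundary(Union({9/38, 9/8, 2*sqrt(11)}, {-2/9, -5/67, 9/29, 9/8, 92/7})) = {-2/9, -5/67, 9/38, 9/29, 9/8, 92/7, 2*sqrt(11)}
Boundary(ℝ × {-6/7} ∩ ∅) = ∅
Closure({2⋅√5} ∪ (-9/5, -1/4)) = [-9/5, -1/4] ∪ {2⋅√5}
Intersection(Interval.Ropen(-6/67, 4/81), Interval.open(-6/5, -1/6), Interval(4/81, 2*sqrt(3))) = EmptySet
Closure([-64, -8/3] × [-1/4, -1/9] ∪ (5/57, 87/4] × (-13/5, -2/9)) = ({5/57, 87/4} × [-13/5, -2/9]) ∪ ([5/57, 87/4] × {-13/5, -2/9}) ∪ ([-64, -8/3] × [-1/4, -1/9]) ∪ ((5/57, 87/4] × (-13/5, -2/9))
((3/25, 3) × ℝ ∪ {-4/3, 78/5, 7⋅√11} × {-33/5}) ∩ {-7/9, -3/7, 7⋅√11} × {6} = ∅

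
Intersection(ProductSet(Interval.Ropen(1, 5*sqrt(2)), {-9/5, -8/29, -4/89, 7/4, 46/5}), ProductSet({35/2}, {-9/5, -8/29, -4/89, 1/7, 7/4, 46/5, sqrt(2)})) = EmptySet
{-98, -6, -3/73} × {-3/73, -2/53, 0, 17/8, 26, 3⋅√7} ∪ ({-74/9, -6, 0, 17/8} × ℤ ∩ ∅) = {-98, -6, -3/73} × {-3/73, -2/53, 0, 17/8, 26, 3⋅√7}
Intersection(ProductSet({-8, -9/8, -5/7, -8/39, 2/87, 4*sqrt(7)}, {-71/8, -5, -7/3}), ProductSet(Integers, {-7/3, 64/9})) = ProductSet({-8}, {-7/3})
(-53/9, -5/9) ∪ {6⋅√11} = (-53/9, -5/9) ∪ {6⋅√11}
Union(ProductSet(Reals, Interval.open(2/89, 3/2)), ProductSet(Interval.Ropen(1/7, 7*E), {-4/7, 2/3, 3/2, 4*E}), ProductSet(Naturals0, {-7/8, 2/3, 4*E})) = Union(ProductSet(Interval.Ropen(1/7, 7*E), {-4/7, 2/3, 3/2, 4*E}), ProductSet(Naturals0, {-7/8, 2/3, 4*E}), ProductSet(Reals, Interval.open(2/89, 3/2)))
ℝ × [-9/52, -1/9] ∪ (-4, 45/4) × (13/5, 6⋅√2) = (ℝ × [-9/52, -1/9]) ∪ ((-4, 45/4) × (13/5, 6⋅√2))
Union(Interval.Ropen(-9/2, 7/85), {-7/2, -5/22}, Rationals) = Union(Interval(-9/2, 7/85), Rationals)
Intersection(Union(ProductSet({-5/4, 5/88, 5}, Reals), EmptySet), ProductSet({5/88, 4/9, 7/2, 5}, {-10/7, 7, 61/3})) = ProductSet({5/88, 5}, {-10/7, 7, 61/3})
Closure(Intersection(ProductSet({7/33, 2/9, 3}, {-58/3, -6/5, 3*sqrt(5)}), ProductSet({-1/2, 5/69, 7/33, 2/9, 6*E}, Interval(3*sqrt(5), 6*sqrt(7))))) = ProductSet({7/33, 2/9}, {3*sqrt(5)})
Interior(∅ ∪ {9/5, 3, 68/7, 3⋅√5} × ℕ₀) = ∅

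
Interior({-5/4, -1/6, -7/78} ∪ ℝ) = ℝ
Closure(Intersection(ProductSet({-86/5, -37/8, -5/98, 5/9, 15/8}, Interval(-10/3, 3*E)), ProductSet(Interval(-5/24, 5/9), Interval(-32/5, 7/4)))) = ProductSet({-5/98, 5/9}, Interval(-10/3, 7/4))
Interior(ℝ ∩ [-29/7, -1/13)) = (-29/7, -1/13)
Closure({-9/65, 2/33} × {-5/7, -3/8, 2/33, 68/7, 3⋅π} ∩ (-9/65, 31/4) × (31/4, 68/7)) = {2/33} × {3⋅π}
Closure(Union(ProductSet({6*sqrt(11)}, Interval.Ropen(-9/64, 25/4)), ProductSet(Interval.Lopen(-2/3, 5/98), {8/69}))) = Union(ProductSet({6*sqrt(11)}, Interval(-9/64, 25/4)), ProductSet(Interval(-2/3, 5/98), {8/69}))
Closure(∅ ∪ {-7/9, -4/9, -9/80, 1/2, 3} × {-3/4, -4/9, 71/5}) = {-7/9, -4/9, -9/80, 1/2, 3} × {-3/4, -4/9, 71/5}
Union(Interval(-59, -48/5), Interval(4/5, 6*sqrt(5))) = Union(Interval(-59, -48/5), Interval(4/5, 6*sqrt(5)))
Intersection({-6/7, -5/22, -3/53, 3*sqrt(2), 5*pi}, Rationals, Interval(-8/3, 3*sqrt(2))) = {-6/7, -5/22, -3/53}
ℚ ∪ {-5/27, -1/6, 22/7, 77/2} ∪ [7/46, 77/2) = ℚ ∪ [7/46, 77/2]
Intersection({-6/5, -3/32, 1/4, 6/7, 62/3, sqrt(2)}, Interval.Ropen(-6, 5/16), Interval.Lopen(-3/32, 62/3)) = {1/4}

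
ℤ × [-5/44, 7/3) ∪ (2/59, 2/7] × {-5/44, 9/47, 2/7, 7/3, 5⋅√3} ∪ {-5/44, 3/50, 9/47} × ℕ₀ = ({-5/44, 3/50, 9/47} × ℕ₀) ∪ (ℤ × [-5/44, 7/3)) ∪ ((2/59, 2/7] × {-5/44, 9/47, 2/7, 7/3, 5⋅√3})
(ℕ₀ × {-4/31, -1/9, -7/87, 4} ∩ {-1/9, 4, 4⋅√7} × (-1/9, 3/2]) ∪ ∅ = {4} × {-7/87}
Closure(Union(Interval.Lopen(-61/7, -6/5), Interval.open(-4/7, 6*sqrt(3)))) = Union(Interval(-61/7, -6/5), Interval(-4/7, 6*sqrt(3)))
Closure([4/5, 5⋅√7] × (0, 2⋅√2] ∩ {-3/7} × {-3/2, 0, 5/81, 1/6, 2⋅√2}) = ∅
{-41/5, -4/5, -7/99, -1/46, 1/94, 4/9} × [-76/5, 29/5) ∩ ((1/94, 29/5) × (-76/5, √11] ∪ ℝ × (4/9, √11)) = ({4/9} × (-76/5, √11]) ∪ ({-41/5, -4/5, -7/99, -1/46, 1/94, 4/9} × (4/9, √11))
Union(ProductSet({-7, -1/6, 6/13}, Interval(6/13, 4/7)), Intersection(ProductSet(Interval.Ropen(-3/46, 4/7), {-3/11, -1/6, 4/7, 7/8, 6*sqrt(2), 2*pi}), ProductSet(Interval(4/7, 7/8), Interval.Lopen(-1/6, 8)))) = ProductSet({-7, -1/6, 6/13}, Interval(6/13, 4/7))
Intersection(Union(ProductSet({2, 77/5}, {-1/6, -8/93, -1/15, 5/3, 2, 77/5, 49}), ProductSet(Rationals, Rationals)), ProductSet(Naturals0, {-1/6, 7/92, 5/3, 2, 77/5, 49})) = ProductSet(Naturals0, {-1/6, 7/92, 5/3, 2, 77/5, 49})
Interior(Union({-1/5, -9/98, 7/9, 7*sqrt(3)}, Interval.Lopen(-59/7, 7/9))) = Interval.open(-59/7, 7/9)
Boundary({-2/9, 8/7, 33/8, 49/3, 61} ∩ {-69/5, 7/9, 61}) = {61}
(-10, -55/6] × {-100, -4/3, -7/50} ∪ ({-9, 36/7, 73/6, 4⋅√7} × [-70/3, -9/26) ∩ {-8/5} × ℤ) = (-10, -55/6] × {-100, -4/3, -7/50}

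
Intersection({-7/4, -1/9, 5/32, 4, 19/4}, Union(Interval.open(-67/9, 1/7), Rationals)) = {-7/4, -1/9, 5/32, 4, 19/4}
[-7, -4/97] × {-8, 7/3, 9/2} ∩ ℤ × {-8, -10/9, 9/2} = {-7, -6, …, -1} × {-8, 9/2}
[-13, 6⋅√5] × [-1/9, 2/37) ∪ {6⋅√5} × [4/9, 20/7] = ({6⋅√5} × [4/9, 20/7]) ∪ ([-13, 6⋅√5] × [-1/9, 2/37))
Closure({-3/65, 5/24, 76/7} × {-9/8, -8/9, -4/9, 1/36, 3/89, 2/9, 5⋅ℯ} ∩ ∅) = ∅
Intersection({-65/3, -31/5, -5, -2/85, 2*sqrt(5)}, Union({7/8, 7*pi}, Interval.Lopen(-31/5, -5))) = {-5}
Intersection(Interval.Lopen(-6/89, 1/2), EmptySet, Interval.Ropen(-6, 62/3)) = EmptySet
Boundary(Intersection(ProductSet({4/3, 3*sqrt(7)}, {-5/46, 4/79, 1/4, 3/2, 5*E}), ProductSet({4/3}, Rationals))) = ProductSet({4/3}, {-5/46, 4/79, 1/4, 3/2})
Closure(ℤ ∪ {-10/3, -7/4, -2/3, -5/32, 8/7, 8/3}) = ℤ ∪ {-10/3, -7/4, -2/3, -5/32, 8/7, 8/3}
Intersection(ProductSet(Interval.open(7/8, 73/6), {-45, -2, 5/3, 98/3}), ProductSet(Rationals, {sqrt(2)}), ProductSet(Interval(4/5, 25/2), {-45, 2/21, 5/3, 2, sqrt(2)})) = EmptySet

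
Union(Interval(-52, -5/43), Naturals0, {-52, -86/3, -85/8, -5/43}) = Union(Interval(-52, -5/43), Naturals0)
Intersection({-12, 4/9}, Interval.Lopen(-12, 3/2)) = {4/9}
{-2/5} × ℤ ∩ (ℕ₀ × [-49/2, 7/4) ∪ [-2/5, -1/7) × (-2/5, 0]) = {-2/5} × {0}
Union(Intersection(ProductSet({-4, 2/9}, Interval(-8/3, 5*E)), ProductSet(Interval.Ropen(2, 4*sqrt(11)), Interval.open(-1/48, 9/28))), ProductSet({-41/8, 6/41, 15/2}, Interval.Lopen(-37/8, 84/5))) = ProductSet({-41/8, 6/41, 15/2}, Interval.Lopen(-37/8, 84/5))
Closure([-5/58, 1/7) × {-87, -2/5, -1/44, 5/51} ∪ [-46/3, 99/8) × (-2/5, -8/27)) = ({-46/3, 99/8} × [-2/5, -8/27]) ∪ ([-46/3, 99/8] × {-2/5, -8/27}) ∪ ([-46/3, 99/8) × (-2/5, -8/27)) ∪ ([-5/58, 1/7] × {-87, -2/5, -1/44, 5/51})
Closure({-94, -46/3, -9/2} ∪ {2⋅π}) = {-94, -46/3, -9/2, 2⋅π}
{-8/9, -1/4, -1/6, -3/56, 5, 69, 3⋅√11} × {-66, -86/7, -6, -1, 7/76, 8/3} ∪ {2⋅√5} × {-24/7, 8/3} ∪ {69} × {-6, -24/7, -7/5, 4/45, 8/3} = ({69} × {-6, -24/7, -7/5, 4/45, 8/3}) ∪ ({2⋅√5} × {-24/7, 8/3}) ∪ ({-8/9, -1/4, -1/6, -3/56, 5, 69, 3⋅√11} × {-66, -86/7, -6, -1, 7/76, 8/3})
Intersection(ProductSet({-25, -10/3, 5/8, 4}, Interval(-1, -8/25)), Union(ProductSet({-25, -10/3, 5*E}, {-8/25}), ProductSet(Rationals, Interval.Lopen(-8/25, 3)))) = ProductSet({-25, -10/3}, {-8/25})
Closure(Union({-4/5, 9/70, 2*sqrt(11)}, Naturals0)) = Union({-4/5, 9/70, 2*sqrt(11)}, Naturals0)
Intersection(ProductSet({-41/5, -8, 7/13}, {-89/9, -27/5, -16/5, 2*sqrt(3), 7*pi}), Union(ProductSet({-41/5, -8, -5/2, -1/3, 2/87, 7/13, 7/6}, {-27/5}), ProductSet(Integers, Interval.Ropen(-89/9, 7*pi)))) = Union(ProductSet({-8}, {-89/9, -27/5, -16/5, 2*sqrt(3)}), ProductSet({-41/5, -8, 7/13}, {-27/5}))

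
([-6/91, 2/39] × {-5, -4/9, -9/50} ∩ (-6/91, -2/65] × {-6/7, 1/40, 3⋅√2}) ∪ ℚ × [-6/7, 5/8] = ℚ × [-6/7, 5/8]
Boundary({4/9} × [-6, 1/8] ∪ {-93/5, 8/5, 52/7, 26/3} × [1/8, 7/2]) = ({4/9} × [-6, 1/8]) ∪ ({-93/5, 8/5, 52/7, 26/3} × [1/8, 7/2])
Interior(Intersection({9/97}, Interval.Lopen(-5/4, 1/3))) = EmptySet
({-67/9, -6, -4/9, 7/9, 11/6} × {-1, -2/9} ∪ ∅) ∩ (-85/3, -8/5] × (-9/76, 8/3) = ∅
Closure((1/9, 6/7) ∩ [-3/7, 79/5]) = [1/9, 6/7]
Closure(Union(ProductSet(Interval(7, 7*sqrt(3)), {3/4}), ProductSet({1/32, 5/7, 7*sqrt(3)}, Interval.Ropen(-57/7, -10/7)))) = Union(ProductSet({1/32, 5/7, 7*sqrt(3)}, Interval(-57/7, -10/7)), ProductSet(Interval(7, 7*sqrt(3)), {3/4}))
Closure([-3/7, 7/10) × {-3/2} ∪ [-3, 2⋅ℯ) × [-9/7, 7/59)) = ([-3/7, 7/10] × {-3/2}) ∪ ({-3, 2⋅ℯ} × [-9/7, 7/59]) ∪ ([-3, 2⋅ℯ] × {-9/7, 7/59}) ∪ ([-3, 2⋅ℯ) × [-9/7, 7/59))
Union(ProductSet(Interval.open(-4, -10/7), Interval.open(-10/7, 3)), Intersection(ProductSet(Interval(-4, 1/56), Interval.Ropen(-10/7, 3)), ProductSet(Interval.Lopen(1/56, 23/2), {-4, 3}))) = ProductSet(Interval.open(-4, -10/7), Interval.open(-10/7, 3))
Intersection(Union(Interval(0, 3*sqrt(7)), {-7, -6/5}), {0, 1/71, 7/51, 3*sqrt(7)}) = {0, 1/71, 7/51, 3*sqrt(7)}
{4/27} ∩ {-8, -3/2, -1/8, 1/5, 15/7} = ∅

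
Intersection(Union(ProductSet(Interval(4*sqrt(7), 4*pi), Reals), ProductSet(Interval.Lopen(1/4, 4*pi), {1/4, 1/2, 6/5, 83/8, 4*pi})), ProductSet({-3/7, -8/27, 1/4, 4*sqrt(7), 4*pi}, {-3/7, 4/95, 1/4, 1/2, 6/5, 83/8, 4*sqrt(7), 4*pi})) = ProductSet({4*sqrt(7), 4*pi}, {-3/7, 4/95, 1/4, 1/2, 6/5, 83/8, 4*sqrt(7), 4*pi})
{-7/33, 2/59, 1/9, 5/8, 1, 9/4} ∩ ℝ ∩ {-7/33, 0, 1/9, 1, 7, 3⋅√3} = {-7/33, 1/9, 1}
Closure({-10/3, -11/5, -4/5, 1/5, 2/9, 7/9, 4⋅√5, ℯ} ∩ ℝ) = {-10/3, -11/5, -4/5, 1/5, 2/9, 7/9, 4⋅√5, ℯ}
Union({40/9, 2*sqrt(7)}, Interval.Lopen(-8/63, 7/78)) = Union({40/9, 2*sqrt(7)}, Interval.Lopen(-8/63, 7/78))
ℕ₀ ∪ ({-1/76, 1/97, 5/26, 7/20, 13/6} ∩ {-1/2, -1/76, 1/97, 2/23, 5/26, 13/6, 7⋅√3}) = {-1/76, 1/97, 5/26, 13/6} ∪ ℕ₀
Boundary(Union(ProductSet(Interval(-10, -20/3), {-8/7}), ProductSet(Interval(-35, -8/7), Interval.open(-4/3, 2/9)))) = Union(ProductSet({-35, -8/7}, Interval(-4/3, 2/9)), ProductSet(Interval(-35, -8/7), {-4/3, 2/9}))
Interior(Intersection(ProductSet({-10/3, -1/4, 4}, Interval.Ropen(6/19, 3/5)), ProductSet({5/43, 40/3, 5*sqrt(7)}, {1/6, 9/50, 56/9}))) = EmptySet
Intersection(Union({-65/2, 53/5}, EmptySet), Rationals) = {-65/2, 53/5}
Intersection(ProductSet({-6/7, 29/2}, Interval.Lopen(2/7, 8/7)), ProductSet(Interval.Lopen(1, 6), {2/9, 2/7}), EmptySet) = EmptySet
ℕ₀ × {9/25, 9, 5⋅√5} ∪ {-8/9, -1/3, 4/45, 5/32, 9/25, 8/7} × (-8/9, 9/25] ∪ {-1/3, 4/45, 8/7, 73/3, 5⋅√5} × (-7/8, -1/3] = (ℕ₀ × {9/25, 9, 5⋅√5}) ∪ ({-8/9, -1/3, 4/45, 5/32, 9/25, 8/7} × (-8/9, 9/25]) ∪ ({-1/3, 4/45, 8/7, 73/3, 5⋅√5} × (-7/8, -1/3])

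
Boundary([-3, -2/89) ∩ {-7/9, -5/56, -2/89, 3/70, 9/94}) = {-7/9, -5/56}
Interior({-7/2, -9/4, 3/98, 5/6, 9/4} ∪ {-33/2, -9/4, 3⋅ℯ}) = ∅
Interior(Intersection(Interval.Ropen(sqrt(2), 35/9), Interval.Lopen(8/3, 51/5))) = Interval.open(8/3, 35/9)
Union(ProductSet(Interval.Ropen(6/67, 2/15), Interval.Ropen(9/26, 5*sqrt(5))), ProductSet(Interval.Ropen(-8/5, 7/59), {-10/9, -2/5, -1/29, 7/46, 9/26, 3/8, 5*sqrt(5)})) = Union(ProductSet(Interval.Ropen(-8/5, 7/59), {-10/9, -2/5, -1/29, 7/46, 9/26, 3/8, 5*sqrt(5)}), ProductSet(Interval.Ropen(6/67, 2/15), Interval.Ropen(9/26, 5*sqrt(5))))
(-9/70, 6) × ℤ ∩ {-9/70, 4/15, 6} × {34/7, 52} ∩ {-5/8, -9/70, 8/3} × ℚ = ∅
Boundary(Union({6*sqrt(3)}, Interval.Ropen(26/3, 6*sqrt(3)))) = {26/3, 6*sqrt(3)}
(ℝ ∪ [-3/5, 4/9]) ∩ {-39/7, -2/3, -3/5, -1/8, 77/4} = {-39/7, -2/3, -3/5, -1/8, 77/4}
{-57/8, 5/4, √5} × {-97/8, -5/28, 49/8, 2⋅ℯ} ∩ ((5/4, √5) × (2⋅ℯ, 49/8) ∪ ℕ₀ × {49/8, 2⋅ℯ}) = ∅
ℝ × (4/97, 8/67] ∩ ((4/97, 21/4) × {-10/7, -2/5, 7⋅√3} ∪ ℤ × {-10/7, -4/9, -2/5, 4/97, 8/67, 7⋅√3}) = ℤ × {8/67}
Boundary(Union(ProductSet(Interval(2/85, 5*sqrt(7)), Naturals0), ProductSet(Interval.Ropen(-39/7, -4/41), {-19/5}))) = Union(ProductSet(Interval(-39/7, -4/41), {-19/5}), ProductSet(Interval(2/85, 5*sqrt(7)), Naturals0))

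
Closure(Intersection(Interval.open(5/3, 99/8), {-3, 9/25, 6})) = {6}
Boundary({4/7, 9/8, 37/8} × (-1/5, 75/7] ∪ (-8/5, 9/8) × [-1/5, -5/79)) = ({-8/5, 9/8} × [-1/5, -5/79]) ∪ ({9/8, 37/8} × [-1/5, 75/7]) ∪ ([-8/5, 9/8] × {-1/5, -5/79}) ∪ ({4/7, 9/8, 37/8} × ({-1/5} ∪ [-5/79, 75/7]))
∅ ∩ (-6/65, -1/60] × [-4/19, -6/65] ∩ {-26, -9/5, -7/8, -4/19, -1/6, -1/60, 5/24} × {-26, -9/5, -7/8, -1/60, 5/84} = ∅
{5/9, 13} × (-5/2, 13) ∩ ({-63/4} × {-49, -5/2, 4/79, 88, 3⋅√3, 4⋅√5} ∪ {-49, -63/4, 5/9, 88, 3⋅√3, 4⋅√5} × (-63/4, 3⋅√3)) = {5/9} × (-5/2, 3⋅√3)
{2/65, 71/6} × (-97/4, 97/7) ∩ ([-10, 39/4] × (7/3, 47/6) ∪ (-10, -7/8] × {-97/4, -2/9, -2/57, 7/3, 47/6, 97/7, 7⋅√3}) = {2/65} × (7/3, 47/6)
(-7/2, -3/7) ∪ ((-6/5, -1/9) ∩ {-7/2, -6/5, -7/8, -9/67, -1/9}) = (-7/2, -3/7) ∪ {-9/67}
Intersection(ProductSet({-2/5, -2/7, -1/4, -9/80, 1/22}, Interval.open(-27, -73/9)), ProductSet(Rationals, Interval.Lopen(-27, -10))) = ProductSet({-2/5, -2/7, -1/4, -9/80, 1/22}, Interval.Lopen(-27, -10))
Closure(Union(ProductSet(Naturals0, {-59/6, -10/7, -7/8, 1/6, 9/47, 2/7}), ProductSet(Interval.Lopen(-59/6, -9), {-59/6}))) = Union(ProductSet(Interval(-59/6, -9), {-59/6}), ProductSet(Naturals0, {-59/6, -10/7, -7/8, 1/6, 9/47, 2/7}))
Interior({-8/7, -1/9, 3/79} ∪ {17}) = ∅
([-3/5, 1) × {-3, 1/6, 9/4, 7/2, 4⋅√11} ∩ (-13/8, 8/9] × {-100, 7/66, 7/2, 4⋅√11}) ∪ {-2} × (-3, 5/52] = ({-2} × (-3, 5/52]) ∪ ([-3/5, 8/9] × {7/2, 4⋅√11})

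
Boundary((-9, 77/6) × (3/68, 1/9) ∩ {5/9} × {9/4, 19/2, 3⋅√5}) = ∅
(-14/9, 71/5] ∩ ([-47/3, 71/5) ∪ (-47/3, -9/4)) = (-14/9, 71/5)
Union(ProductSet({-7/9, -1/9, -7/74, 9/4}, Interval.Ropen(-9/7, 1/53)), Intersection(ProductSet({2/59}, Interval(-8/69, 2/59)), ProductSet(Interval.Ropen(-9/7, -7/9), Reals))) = ProductSet({-7/9, -1/9, -7/74, 9/4}, Interval.Ropen(-9/7, 1/53))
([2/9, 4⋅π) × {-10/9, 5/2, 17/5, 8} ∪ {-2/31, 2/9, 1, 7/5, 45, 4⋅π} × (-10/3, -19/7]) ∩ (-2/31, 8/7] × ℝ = ({2/9, 1} × (-10/3, -19/7]) ∪ ([2/9, 8/7] × {-10/9, 5/2, 17/5, 8})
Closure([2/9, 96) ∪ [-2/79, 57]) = [-2/79, 96]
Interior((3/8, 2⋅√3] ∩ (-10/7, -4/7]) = ∅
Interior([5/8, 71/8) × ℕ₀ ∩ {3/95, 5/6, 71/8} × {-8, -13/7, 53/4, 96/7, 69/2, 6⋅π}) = ∅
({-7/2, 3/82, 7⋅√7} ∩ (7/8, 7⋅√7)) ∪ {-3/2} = {-3/2}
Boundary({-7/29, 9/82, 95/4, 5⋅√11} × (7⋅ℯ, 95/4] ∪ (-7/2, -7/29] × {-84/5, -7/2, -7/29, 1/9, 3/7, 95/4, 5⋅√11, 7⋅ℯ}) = ({-7/29, 9/82, 95/4, 5⋅√11} × [7⋅ℯ, 95/4]) ∪ ([-7/2, -7/29] × {-84/5, -7/2, -7/29, 1/9, 3/7, 95/4, 5⋅√11, 7⋅ℯ})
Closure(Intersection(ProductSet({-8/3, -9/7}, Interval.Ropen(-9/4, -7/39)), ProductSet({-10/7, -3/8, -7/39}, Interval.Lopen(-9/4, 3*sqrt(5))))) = EmptySet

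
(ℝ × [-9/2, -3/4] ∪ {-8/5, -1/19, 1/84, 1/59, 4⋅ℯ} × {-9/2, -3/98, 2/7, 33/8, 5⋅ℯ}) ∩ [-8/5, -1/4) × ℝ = ({-8/5} × {-9/2, -3/98, 2/7, 33/8, 5⋅ℯ}) ∪ ([-8/5, -1/4) × [-9/2, -3/4])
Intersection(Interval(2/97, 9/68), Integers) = EmptySet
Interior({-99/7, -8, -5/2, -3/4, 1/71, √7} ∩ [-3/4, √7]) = ∅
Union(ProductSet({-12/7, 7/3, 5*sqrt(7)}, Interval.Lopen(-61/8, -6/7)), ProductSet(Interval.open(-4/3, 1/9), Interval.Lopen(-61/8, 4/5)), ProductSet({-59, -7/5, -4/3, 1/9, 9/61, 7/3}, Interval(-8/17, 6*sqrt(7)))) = Union(ProductSet({-12/7, 7/3, 5*sqrt(7)}, Interval.Lopen(-61/8, -6/7)), ProductSet({-59, -7/5, -4/3, 1/9, 9/61, 7/3}, Interval(-8/17, 6*sqrt(7))), ProductSet(Interval.open(-4/3, 1/9), Interval.Lopen(-61/8, 4/5)))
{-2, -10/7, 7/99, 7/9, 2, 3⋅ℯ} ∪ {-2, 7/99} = {-2, -10/7, 7/99, 7/9, 2, 3⋅ℯ}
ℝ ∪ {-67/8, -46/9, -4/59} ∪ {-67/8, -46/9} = ℝ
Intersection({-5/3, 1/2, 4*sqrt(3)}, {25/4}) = EmptySet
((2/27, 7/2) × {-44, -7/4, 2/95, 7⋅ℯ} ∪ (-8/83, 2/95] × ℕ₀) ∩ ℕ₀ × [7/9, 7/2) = {0} × {1, 2, 3}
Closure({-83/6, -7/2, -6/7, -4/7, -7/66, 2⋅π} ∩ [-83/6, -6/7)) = {-83/6, -7/2}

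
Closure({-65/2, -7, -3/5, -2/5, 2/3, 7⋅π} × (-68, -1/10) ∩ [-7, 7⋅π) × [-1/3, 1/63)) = {-7, -3/5, -2/5, 2/3} × [-1/3, -1/10]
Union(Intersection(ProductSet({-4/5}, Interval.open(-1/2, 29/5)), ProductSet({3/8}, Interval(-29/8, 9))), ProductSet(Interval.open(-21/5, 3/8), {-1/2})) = ProductSet(Interval.open(-21/5, 3/8), {-1/2})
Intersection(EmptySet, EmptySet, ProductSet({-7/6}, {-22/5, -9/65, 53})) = EmptySet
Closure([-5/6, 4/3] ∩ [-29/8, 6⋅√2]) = [-5/6, 4/3]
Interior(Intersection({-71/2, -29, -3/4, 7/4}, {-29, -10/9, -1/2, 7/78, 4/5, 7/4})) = EmptySet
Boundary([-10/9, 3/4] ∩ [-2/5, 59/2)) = {-2/5, 3/4}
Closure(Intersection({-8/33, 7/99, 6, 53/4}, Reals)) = {-8/33, 7/99, 6, 53/4}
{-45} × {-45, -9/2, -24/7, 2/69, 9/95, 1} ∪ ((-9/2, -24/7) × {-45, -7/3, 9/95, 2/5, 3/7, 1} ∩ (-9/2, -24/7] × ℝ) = ({-45} × {-45, -9/2, -24/7, 2/69, 9/95, 1}) ∪ ((-9/2, -24/7) × {-45, -7/3, 9/95, 2/5, 3/7, 1})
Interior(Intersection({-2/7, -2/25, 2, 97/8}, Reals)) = EmptySet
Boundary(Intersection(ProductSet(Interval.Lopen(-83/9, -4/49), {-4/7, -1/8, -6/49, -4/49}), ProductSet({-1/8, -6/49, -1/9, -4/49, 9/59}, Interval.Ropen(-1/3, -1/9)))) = ProductSet({-1/8, -6/49, -1/9, -4/49}, {-1/8, -6/49})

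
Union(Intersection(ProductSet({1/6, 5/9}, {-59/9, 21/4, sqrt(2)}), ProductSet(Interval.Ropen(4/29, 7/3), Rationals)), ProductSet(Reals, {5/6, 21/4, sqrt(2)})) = Union(ProductSet({1/6, 5/9}, {-59/9, 21/4}), ProductSet(Reals, {5/6, 21/4, sqrt(2)}))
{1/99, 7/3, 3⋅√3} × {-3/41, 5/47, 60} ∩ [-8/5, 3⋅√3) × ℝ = {1/99, 7/3} × {-3/41, 5/47, 60}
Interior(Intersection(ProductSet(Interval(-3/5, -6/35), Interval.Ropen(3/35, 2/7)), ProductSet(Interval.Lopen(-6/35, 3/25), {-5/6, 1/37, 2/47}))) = EmptySet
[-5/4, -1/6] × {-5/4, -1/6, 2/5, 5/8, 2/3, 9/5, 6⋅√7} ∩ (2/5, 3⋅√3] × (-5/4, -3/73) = ∅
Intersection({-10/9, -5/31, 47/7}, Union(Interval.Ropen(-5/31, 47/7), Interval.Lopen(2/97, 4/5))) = {-5/31}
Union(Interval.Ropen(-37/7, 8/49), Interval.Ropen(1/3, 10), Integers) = Union(Integers, Interval.Ropen(-37/7, 8/49), Interval(1/3, 10))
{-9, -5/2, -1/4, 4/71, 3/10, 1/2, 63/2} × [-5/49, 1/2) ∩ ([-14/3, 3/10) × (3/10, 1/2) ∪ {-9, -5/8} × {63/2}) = {-5/2, -1/4, 4/71} × (3/10, 1/2)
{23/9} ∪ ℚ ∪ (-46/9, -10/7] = ℚ ∪ [-46/9, -10/7]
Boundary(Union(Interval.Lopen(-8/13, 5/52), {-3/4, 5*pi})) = {-3/4, -8/13, 5/52, 5*pi}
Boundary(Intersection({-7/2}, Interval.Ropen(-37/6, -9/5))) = {-7/2}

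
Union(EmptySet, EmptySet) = EmptySet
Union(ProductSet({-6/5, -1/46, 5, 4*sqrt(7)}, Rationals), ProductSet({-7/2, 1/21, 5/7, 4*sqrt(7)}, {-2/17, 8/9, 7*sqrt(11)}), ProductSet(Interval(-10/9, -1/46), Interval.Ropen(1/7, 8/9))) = Union(ProductSet({-7/2, 1/21, 5/7, 4*sqrt(7)}, {-2/17, 8/9, 7*sqrt(11)}), ProductSet({-6/5, -1/46, 5, 4*sqrt(7)}, Rationals), ProductSet(Interval(-10/9, -1/46), Interval.Ropen(1/7, 8/9)))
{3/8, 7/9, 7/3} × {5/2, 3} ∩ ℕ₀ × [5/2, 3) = ∅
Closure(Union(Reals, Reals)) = Reals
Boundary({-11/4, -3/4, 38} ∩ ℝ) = {-11/4, -3/4, 38}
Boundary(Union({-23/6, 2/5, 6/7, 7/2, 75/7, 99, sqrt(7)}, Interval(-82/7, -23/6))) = {-82/7, -23/6, 2/5, 6/7, 7/2, 75/7, 99, sqrt(7)}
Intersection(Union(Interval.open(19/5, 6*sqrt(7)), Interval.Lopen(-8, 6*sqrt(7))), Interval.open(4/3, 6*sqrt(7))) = Interval.open(4/3, 6*sqrt(7))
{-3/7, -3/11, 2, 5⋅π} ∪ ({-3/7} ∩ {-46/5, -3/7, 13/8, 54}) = {-3/7, -3/11, 2, 5⋅π}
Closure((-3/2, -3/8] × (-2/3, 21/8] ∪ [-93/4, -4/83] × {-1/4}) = ([-93/4, -4/83] × {-1/4}) ∪ ({-3/2, -3/8} × [-2/3, 21/8]) ∪ ([-3/2, -3/8] × {-2/3, 21/8}) ∪ ((-3/2, -3/8] × (-2/3, 21/8])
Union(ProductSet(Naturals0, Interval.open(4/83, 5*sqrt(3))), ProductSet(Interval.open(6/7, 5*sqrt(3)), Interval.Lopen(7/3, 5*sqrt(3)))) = Union(ProductSet(Interval.open(6/7, 5*sqrt(3)), Interval.Lopen(7/3, 5*sqrt(3))), ProductSet(Naturals0, Interval.open(4/83, 5*sqrt(3))))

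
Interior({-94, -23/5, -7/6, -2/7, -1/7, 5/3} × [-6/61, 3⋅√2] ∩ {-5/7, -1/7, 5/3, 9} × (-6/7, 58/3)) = ∅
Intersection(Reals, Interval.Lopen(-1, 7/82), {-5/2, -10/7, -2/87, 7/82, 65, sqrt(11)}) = {-2/87, 7/82}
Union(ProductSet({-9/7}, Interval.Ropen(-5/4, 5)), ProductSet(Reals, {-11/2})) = Union(ProductSet({-9/7}, Interval.Ropen(-5/4, 5)), ProductSet(Reals, {-11/2}))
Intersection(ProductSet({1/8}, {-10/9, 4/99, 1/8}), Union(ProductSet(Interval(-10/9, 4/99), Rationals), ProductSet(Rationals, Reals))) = ProductSet({1/8}, {-10/9, 4/99, 1/8})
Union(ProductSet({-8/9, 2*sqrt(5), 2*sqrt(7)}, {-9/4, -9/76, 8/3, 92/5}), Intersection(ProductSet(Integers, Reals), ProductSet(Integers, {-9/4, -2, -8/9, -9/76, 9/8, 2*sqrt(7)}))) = Union(ProductSet({-8/9, 2*sqrt(5), 2*sqrt(7)}, {-9/4, -9/76, 8/3, 92/5}), ProductSet(Integers, {-9/4, -2, -8/9, -9/76, 9/8, 2*sqrt(7)}))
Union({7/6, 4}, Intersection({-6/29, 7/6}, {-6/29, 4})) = {-6/29, 7/6, 4}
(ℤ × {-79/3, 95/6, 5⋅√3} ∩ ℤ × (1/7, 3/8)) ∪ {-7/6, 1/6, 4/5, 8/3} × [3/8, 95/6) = {-7/6, 1/6, 4/5, 8/3} × [3/8, 95/6)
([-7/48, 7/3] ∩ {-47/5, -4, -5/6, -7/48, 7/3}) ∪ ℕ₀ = {-7/48, 7/3} ∪ ℕ₀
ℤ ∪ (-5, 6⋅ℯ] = ℤ ∪ [-5, 6⋅ℯ]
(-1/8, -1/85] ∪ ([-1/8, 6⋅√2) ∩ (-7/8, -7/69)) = [-1/8, -1/85]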